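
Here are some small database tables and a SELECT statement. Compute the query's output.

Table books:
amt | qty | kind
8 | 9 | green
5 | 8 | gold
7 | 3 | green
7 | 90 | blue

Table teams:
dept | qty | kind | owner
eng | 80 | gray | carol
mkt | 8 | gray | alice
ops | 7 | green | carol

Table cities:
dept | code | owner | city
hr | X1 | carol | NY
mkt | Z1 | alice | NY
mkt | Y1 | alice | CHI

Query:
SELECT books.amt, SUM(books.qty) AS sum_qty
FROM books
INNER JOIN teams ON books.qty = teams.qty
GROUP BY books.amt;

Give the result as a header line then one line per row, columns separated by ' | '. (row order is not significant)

After JOIN teams (1 rows):
books.amt | books.qty | books.kind | teams.dept | teams.qty | teams.kind | teams.owner
5 | 8 | gold | mkt | 8 | gray | alice
After GROUP BY (1 rows):
books.amt | sum_qty
5 | 8

== RESULT ==
books.amt | sum_qty
5 | 8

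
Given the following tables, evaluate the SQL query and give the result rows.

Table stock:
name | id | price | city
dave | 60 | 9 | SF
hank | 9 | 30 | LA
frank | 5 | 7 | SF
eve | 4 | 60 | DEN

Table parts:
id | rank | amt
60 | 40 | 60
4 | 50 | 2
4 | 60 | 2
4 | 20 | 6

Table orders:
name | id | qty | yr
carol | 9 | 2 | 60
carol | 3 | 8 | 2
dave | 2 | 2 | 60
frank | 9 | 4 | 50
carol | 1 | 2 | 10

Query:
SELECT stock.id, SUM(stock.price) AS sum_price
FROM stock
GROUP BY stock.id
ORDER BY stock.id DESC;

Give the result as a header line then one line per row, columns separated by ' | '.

After GROUP BY (4 rows):
stock.id | sum_price
60 | 9
9 | 30
5 | 7
4 | 60
After ORDER BY (4 rows):
stock.id | sum_price
60 | 9
9 | 30
5 | 7
4 | 60

== RESULT ==
stock.id | sum_price
60 | 9
9 | 30
5 | 7
4 | 60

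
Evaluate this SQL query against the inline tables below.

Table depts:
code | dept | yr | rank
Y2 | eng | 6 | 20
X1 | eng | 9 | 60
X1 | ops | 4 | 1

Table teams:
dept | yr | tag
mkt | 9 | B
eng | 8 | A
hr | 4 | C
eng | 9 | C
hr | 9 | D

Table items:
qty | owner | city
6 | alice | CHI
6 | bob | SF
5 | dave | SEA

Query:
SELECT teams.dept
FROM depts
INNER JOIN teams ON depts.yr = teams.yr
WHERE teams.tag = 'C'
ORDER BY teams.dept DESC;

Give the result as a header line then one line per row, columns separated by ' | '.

After JOIN teams (4 rows):
depts.code | depts.dept | depts.yr | depts.rank | teams.dept | teams.yr | teams.tag
X1 | eng | 9 | 60 | mkt | 9 | B
X1 | eng | 9 | 60 | eng | 9 | C
X1 | eng | 9 | 60 | hr | 9 | D
X1 | ops | 4 | 1 | hr | 4 | C
After WHERE (2 rows):
depts.code | depts.dept | depts.yr | depts.rank | teams.dept | teams.yr | teams.tag
X1 | eng | 9 | 60 | eng | 9 | C
X1 | ops | 4 | 1 | hr | 4 | C
After SELECT (2 rows):
teams.dept
eng
hr
After ORDER BY (2 rows):
teams.dept
hr
eng

== RESULT ==
teams.dept
hr
eng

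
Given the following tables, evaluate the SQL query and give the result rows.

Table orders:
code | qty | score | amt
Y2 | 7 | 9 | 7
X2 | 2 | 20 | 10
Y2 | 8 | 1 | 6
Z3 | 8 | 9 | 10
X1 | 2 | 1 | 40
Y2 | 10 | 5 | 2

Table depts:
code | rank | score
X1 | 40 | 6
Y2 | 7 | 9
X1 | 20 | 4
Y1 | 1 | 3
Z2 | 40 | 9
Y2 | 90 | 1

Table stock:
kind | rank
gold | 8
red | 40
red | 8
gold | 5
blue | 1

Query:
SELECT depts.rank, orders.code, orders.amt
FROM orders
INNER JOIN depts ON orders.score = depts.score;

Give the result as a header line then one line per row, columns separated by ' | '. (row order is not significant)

After JOIN depts (6 rows):
orders.code | orders.qty | orders.score | orders.amt | depts.code | depts.rank | depts.score
Y2 | 7 | 9 | 7 | Y2 | 7 | 9
Y2 | 7 | 9 | 7 | Z2 | 40 | 9
Y2 | 8 | 1 | 6 | Y2 | 90 | 1
Z3 | 8 | 9 | 10 | Y2 | 7 | 9
Z3 | 8 | 9 | 10 | Z2 | 40 | 9
X1 | 2 | 1 | 40 | Y2 | 90 | 1
After SELECT (6 rows):
depts.rank | orders.code | orders.amt
7 | Y2 | 7
40 | Y2 | 7
90 | Y2 | 6
7 | Z3 | 10
40 | Z3 | 10
90 | X1 | 40

== RESULT ==
depts.rank | orders.code | orders.amt
7 | Y2 | 7
40 | Y2 | 7
90 | Y2 | 6
7 | Z3 | 10
40 | Z3 | 10
90 | X1 | 40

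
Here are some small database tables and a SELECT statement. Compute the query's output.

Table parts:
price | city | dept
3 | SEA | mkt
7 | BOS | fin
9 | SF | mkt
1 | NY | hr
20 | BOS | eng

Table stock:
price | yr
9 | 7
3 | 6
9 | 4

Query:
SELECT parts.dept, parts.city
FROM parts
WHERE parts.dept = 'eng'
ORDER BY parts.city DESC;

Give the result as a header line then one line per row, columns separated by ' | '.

== RESULT ==
parts.dept | parts.city
eng | BOS

Derivation:
After WHERE (1 rows):
parts.price | parts.city | parts.dept
20 | BOS | eng
After SELECT (1 rows):
parts.dept | parts.city
eng | BOS
After ORDER BY (1 rows):
parts.dept | parts.city
eng | BOS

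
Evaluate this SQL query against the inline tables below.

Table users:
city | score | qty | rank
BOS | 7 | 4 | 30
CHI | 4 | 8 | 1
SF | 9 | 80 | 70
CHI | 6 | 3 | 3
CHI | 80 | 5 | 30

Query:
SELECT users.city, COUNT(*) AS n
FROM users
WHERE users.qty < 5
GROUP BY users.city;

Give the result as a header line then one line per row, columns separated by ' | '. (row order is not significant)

== RESULT ==
users.city | n
BOS | 1
CHI | 1

Derivation:
After WHERE (2 rows):
users.city | users.score | users.qty | users.rank
BOS | 7 | 4 | 30
CHI | 6 | 3 | 3
After GROUP BY (2 rows):
users.city | n
BOS | 1
CHI | 1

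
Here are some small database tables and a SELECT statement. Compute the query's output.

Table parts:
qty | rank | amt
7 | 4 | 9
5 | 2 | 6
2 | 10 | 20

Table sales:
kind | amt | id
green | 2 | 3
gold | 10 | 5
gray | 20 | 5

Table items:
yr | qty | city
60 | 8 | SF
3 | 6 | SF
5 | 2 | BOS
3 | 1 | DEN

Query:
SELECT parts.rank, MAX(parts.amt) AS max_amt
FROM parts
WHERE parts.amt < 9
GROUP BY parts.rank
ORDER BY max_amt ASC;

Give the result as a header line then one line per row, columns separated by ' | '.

After WHERE (1 rows):
parts.qty | parts.rank | parts.amt
5 | 2 | 6
After GROUP BY (1 rows):
parts.rank | max_amt
2 | 6
After ORDER BY (1 rows):
parts.rank | max_amt
2 | 6

== RESULT ==
parts.rank | max_amt
2 | 6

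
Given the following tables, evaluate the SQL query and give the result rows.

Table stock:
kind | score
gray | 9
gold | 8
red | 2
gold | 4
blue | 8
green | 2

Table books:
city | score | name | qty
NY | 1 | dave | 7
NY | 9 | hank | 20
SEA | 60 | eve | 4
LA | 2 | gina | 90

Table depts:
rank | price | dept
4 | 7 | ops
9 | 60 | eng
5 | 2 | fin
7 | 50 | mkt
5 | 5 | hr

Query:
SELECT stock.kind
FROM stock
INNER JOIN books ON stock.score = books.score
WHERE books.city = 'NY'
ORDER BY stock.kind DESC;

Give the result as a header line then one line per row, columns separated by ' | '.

== RESULT ==
stock.kind
gray

Derivation:
After JOIN books (3 rows):
stock.kind | stock.score | books.city | books.score | books.name | books.qty
gray | 9 | NY | 9 | hank | 20
red | 2 | LA | 2 | gina | 90
green | 2 | LA | 2 | gina | 90
After WHERE (1 rows):
stock.kind | stock.score | books.city | books.score | books.name | books.qty
gray | 9 | NY | 9 | hank | 20
After SELECT (1 rows):
stock.kind
gray
After ORDER BY (1 rows):
stock.kind
gray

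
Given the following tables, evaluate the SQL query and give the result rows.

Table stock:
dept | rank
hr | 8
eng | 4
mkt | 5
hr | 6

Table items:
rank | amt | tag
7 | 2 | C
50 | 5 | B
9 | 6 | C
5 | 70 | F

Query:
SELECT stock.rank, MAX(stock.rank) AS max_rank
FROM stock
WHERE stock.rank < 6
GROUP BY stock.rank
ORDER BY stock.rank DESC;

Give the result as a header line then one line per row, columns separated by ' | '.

== RESULT ==
stock.rank | max_rank
5 | 5
4 | 4

Derivation:
After WHERE (2 rows):
stock.dept | stock.rank
eng | 4
mkt | 5
After GROUP BY (2 rows):
stock.rank | max_rank
4 | 4
5 | 5
After ORDER BY (2 rows):
stock.rank | max_rank
5 | 5
4 | 4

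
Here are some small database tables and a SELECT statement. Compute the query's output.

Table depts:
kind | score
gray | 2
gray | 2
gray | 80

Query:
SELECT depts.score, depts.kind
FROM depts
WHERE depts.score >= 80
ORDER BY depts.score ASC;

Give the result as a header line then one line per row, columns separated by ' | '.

== RESULT ==
depts.score | depts.kind
80 | gray

Derivation:
After WHERE (1 rows):
depts.kind | depts.score
gray | 80
After SELECT (1 rows):
depts.score | depts.kind
80 | gray
After ORDER BY (1 rows):
depts.score | depts.kind
80 | gray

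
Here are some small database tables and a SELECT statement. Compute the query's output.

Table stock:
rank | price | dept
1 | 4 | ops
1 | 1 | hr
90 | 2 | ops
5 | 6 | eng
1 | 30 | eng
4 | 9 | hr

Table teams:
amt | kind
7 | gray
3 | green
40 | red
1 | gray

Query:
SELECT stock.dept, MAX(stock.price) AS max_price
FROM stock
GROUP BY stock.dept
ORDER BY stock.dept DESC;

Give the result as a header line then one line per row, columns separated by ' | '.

== RESULT ==
stock.dept | max_price
ops | 4
hr | 9
eng | 30

Derivation:
After GROUP BY (3 rows):
stock.dept | max_price
ops | 4
hr | 9
eng | 30
After ORDER BY (3 rows):
stock.dept | max_price
ops | 4
hr | 9
eng | 30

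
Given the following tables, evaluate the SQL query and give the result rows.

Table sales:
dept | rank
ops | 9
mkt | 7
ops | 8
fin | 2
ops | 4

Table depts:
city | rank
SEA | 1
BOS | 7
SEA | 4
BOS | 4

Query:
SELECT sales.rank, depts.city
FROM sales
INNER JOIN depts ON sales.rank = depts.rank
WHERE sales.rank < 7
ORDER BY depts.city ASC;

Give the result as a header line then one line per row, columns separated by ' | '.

== RESULT ==
sales.rank | depts.city
4 | BOS
4 | SEA

Derivation:
After JOIN depts (3 rows):
sales.dept | sales.rank | depts.city | depts.rank
mkt | 7 | BOS | 7
ops | 4 | SEA | 4
ops | 4 | BOS | 4
After WHERE (2 rows):
sales.dept | sales.rank | depts.city | depts.rank
ops | 4 | SEA | 4
ops | 4 | BOS | 4
After SELECT (2 rows):
sales.rank | depts.city
4 | SEA
4 | BOS
After ORDER BY (2 rows):
sales.rank | depts.city
4 | BOS
4 | SEA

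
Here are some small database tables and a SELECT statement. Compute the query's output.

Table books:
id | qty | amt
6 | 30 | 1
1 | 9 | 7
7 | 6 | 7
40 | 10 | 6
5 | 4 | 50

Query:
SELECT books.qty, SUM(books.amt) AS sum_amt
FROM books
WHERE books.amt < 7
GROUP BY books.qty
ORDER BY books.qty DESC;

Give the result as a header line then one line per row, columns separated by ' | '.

After WHERE (2 rows):
books.id | books.qty | books.amt
6 | 30 | 1
40 | 10 | 6
After GROUP BY (2 rows):
books.qty | sum_amt
30 | 1
10 | 6
After ORDER BY (2 rows):
books.qty | sum_amt
30 | 1
10 | 6

== RESULT ==
books.qty | sum_amt
30 | 1
10 | 6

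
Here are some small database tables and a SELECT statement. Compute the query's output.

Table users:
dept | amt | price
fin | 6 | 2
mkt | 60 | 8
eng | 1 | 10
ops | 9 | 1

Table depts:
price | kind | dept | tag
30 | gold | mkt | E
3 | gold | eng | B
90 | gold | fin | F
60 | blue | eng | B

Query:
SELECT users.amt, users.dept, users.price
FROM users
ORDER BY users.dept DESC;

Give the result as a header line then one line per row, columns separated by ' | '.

After SELECT (4 rows):
users.amt | users.dept | users.price
6 | fin | 2
60 | mkt | 8
1 | eng | 10
9 | ops | 1
After ORDER BY (4 rows):
users.amt | users.dept | users.price
9 | ops | 1
60 | mkt | 8
6 | fin | 2
1 | eng | 10

== RESULT ==
users.amt | users.dept | users.price
9 | ops | 1
60 | mkt | 8
6 | fin | 2
1 | eng | 10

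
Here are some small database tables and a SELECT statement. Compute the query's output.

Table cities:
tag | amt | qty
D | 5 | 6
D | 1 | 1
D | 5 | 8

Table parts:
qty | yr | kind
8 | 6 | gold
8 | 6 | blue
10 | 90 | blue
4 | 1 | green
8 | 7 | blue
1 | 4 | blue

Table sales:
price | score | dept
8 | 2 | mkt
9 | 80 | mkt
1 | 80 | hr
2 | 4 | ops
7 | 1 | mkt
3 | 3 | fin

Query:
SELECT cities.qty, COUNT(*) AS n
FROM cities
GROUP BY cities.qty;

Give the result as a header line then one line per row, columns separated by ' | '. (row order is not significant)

== RESULT ==
cities.qty | n
6 | 1
1 | 1
8 | 1

Derivation:
After GROUP BY (3 rows):
cities.qty | n
6 | 1
1 | 1
8 | 1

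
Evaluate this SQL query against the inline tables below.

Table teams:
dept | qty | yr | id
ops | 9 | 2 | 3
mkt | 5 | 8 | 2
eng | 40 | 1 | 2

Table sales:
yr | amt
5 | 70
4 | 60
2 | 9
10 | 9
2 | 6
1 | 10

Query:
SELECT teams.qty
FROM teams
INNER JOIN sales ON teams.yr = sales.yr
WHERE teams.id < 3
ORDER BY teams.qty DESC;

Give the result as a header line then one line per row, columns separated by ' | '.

After JOIN sales (3 rows):
teams.dept | teams.qty | teams.yr | teams.id | sales.yr | sales.amt
ops | 9 | 2 | 3 | 2 | 9
ops | 9 | 2 | 3 | 2 | 6
eng | 40 | 1 | 2 | 1 | 10
After WHERE (1 rows):
teams.dept | teams.qty | teams.yr | teams.id | sales.yr | sales.amt
eng | 40 | 1 | 2 | 1 | 10
After SELECT (1 rows):
teams.qty
40
After ORDER BY (1 rows):
teams.qty
40

== RESULT ==
teams.qty
40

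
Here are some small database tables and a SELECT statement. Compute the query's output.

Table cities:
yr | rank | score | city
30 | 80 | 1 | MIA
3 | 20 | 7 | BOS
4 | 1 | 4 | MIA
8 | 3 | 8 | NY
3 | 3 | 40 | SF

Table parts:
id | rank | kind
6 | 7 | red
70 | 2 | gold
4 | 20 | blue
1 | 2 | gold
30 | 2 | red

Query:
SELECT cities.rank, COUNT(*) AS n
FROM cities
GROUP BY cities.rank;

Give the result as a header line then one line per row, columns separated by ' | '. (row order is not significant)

== RESULT ==
cities.rank | n
80 | 1
20 | 1
1 | 1
3 | 2

Derivation:
After GROUP BY (4 rows):
cities.rank | n
80 | 1
20 | 1
1 | 1
3 | 2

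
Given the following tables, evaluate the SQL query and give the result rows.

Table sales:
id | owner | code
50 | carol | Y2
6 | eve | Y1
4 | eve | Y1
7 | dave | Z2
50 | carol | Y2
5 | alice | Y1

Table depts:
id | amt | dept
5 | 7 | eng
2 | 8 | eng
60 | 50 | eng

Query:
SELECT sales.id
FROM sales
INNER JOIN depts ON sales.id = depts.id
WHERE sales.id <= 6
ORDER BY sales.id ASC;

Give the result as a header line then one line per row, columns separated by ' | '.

== RESULT ==
sales.id
5

Derivation:
After JOIN depts (1 rows):
sales.id | sales.owner | sales.code | depts.id | depts.amt | depts.dept
5 | alice | Y1 | 5 | 7 | eng
After WHERE (1 rows):
sales.id | sales.owner | sales.code | depts.id | depts.amt | depts.dept
5 | alice | Y1 | 5 | 7 | eng
After SELECT (1 rows):
sales.id
5
After ORDER BY (1 rows):
sales.id
5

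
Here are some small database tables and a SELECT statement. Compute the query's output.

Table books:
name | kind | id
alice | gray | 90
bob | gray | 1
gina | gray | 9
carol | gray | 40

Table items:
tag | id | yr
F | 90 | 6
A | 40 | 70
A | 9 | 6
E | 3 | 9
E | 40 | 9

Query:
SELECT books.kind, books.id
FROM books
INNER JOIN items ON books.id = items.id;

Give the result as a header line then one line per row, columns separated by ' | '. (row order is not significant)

After JOIN items (4 rows):
books.name | books.kind | books.id | items.tag | items.id | items.yr
alice | gray | 90 | F | 90 | 6
gina | gray | 9 | A | 9 | 6
carol | gray | 40 | A | 40 | 70
carol | gray | 40 | E | 40 | 9
After SELECT (4 rows):
books.kind | books.id
gray | 90
gray | 9
gray | 40
gray | 40

== RESULT ==
books.kind | books.id
gray | 90
gray | 9
gray | 40
gray | 40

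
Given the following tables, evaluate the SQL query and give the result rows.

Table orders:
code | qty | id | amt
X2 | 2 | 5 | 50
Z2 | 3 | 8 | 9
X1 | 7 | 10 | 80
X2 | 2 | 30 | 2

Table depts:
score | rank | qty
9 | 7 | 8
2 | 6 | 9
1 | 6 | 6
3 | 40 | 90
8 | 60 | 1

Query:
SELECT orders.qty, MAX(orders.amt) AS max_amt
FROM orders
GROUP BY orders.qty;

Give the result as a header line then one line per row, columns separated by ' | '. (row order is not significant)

== RESULT ==
orders.qty | max_amt
2 | 50
3 | 9
7 | 80

Derivation:
After GROUP BY (3 rows):
orders.qty | max_amt
2 | 50
3 | 9
7 | 80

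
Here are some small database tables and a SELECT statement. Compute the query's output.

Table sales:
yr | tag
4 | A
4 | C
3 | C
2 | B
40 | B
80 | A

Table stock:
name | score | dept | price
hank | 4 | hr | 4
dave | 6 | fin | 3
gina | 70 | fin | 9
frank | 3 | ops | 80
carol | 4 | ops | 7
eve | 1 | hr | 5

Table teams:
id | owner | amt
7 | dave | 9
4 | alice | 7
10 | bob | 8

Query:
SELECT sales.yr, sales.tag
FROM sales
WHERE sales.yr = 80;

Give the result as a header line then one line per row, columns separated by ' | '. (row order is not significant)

After WHERE (1 rows):
sales.yr | sales.tag
80 | A
After SELECT (1 rows):
sales.yr | sales.tag
80 | A

== RESULT ==
sales.yr | sales.tag
80 | A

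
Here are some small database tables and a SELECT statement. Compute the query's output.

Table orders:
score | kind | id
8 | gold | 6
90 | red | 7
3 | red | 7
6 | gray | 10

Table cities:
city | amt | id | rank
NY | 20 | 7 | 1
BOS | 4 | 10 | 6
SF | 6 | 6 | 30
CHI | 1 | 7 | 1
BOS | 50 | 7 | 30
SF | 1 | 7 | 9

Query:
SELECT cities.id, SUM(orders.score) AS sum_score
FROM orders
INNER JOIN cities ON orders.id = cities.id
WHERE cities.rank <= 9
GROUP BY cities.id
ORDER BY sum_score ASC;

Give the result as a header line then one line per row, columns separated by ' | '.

== RESULT ==
cities.id | sum_score
10 | 6
7 | 279

Derivation:
After JOIN cities (10 rows):
orders.score | orders.kind | orders.id | cities.city | cities.amt | cities.id | cities.rank
8 | gold | 6 | SF | 6 | 6 | 30
90 | red | 7 | NY | 20 | 7 | 1
90 | red | 7 | CHI | 1 | 7 | 1
90 | red | 7 | BOS | 50 | 7 | 30
90 | red | 7 | SF | 1 | 7 | 9
3 | red | 7 | NY | 20 | 7 | 1
3 | red | 7 | CHI | 1 | 7 | 1
3 | red | 7 | BOS | 50 | 7 | 30
3 | red | 7 | SF | 1 | 7 | 9
6 | gray | 10 | BOS | 4 | 10 | 6
After WHERE (7 rows):
orders.score | orders.kind | orders.id | cities.city | cities.amt | cities.id | cities.rank
90 | red | 7 | NY | 20 | 7 | 1
90 | red | 7 | CHI | 1 | 7 | 1
90 | red | 7 | SF | 1 | 7 | 9
3 | red | 7 | NY | 20 | 7 | 1
3 | red | 7 | CHI | 1 | 7 | 1
3 | red | 7 | SF | 1 | 7 | 9
6 | gray | 10 | BOS | 4 | 10 | 6
After GROUP BY (2 rows):
cities.id | sum_score
7 | 279
10 | 6
After ORDER BY (2 rows):
cities.id | sum_score
10 | 6
7 | 279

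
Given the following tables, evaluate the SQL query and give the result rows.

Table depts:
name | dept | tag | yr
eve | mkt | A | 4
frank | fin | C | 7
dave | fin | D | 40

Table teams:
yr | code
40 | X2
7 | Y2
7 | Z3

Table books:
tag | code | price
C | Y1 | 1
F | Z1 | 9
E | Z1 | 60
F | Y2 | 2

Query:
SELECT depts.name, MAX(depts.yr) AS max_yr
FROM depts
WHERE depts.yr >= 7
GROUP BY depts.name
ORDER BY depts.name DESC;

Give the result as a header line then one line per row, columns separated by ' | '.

After WHERE (2 rows):
depts.name | depts.dept | depts.tag | depts.yr
frank | fin | C | 7
dave | fin | D | 40
After GROUP BY (2 rows):
depts.name | max_yr
frank | 7
dave | 40
After ORDER BY (2 rows):
depts.name | max_yr
frank | 7
dave | 40

== RESULT ==
depts.name | max_yr
frank | 7
dave | 40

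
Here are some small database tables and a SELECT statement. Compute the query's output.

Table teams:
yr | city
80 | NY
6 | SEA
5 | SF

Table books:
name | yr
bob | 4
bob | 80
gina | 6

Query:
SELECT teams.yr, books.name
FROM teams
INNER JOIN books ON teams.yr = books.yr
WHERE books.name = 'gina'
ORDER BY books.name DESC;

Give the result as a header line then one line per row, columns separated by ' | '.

After JOIN books (2 rows):
teams.yr | teams.city | books.name | books.yr
80 | NY | bob | 80
6 | SEA | gina | 6
After WHERE (1 rows):
teams.yr | teams.city | books.name | books.yr
6 | SEA | gina | 6
After SELECT (1 rows):
teams.yr | books.name
6 | gina
After ORDER BY (1 rows):
teams.yr | books.name
6 | gina

== RESULT ==
teams.yr | books.name
6 | gina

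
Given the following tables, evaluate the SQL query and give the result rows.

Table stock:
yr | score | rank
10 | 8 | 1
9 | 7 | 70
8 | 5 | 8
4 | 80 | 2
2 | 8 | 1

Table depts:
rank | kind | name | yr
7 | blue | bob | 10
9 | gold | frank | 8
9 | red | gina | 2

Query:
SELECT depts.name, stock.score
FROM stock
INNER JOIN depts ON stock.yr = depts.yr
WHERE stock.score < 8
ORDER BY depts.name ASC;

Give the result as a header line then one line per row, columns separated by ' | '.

After JOIN depts (3 rows):
stock.yr | stock.score | stock.rank | depts.rank | depts.kind | depts.name | depts.yr
10 | 8 | 1 | 7 | blue | bob | 10
8 | 5 | 8 | 9 | gold | frank | 8
2 | 8 | 1 | 9 | red | gina | 2
After WHERE (1 rows):
stock.yr | stock.score | stock.rank | depts.rank | depts.kind | depts.name | depts.yr
8 | 5 | 8 | 9 | gold | frank | 8
After SELECT (1 rows):
depts.name | stock.score
frank | 5
After ORDER BY (1 rows):
depts.name | stock.score
frank | 5

== RESULT ==
depts.name | stock.score
frank | 5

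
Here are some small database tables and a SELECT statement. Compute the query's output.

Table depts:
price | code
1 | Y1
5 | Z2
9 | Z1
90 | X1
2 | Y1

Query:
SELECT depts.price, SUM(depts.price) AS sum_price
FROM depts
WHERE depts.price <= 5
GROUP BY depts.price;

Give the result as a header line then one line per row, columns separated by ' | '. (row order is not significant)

After WHERE (3 rows):
depts.price | depts.code
1 | Y1
5 | Z2
2 | Y1
After GROUP BY (3 rows):
depts.price | sum_price
1 | 1
5 | 5
2 | 2

== RESULT ==
depts.price | sum_price
1 | 1
5 | 5
2 | 2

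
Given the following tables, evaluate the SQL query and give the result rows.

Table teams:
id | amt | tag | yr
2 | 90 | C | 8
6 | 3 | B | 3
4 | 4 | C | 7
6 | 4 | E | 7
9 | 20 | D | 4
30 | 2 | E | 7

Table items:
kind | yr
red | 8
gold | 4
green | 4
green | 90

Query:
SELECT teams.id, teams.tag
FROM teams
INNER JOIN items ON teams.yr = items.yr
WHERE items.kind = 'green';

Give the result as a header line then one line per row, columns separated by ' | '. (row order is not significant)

After JOIN items (3 rows):
teams.id | teams.amt | teams.tag | teams.yr | items.kind | items.yr
2 | 90 | C | 8 | red | 8
9 | 20 | D | 4 | gold | 4
9 | 20 | D | 4 | green | 4
After WHERE (1 rows):
teams.id | teams.amt | teams.tag | teams.yr | items.kind | items.yr
9 | 20 | D | 4 | green | 4
After SELECT (1 rows):
teams.id | teams.tag
9 | D

== RESULT ==
teams.id | teams.tag
9 | D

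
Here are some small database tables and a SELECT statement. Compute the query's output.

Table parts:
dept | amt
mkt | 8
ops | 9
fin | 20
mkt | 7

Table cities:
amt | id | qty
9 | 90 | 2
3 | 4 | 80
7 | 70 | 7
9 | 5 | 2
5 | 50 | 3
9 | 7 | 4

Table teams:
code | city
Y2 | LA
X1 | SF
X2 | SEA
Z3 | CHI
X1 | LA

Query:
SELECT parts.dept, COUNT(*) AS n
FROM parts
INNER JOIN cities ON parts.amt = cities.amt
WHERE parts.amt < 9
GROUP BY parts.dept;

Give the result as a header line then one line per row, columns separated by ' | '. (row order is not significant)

== RESULT ==
parts.dept | n
mkt | 1

Derivation:
After JOIN cities (4 rows):
parts.dept | parts.amt | cities.amt | cities.id | cities.qty
ops | 9 | 9 | 90 | 2
ops | 9 | 9 | 5 | 2
ops | 9 | 9 | 7 | 4
mkt | 7 | 7 | 70 | 7
After WHERE (1 rows):
parts.dept | parts.amt | cities.amt | cities.id | cities.qty
mkt | 7 | 7 | 70 | 7
After GROUP BY (1 rows):
parts.dept | n
mkt | 1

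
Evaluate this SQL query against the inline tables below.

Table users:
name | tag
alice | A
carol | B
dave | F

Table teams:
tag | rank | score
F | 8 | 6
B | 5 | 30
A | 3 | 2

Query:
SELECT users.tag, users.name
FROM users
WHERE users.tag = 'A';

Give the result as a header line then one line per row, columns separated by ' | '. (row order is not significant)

== RESULT ==
users.tag | users.name
A | alice

Derivation:
After WHERE (1 rows):
users.name | users.tag
alice | A
After SELECT (1 rows):
users.tag | users.name
A | alice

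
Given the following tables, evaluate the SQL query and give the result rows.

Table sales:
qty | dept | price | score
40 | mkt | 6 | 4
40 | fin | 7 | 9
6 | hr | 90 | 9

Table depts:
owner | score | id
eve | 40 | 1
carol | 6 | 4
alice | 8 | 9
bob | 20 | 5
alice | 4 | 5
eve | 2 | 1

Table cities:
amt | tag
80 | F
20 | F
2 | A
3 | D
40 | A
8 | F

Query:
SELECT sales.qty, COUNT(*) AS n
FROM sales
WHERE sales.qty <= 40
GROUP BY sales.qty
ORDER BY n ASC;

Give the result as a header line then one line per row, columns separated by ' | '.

After WHERE (3 rows):
sales.qty | sales.dept | sales.price | sales.score
40 | mkt | 6 | 4
40 | fin | 7 | 9
6 | hr | 90 | 9
After GROUP BY (2 rows):
sales.qty | n
40 | 2
6 | 1
After ORDER BY (2 rows):
sales.qty | n
6 | 1
40 | 2

== RESULT ==
sales.qty | n
6 | 1
40 | 2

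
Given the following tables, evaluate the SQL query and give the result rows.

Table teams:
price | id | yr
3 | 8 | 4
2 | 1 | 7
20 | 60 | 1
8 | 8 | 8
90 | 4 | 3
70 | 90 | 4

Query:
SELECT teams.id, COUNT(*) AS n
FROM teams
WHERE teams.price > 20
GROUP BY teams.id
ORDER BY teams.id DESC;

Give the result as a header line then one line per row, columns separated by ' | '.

After WHERE (2 rows):
teams.price | teams.id | teams.yr
90 | 4 | 3
70 | 90 | 4
After GROUP BY (2 rows):
teams.id | n
4 | 1
90 | 1
After ORDER BY (2 rows):
teams.id | n
90 | 1
4 | 1

== RESULT ==
teams.id | n
90 | 1
4 | 1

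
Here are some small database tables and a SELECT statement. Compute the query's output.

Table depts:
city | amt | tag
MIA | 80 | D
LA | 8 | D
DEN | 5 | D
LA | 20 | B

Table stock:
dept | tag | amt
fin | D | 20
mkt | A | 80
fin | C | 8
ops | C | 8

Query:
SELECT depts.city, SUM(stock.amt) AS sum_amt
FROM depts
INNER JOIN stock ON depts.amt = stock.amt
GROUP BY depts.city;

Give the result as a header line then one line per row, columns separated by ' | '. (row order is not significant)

After JOIN stock (4 rows):
depts.city | depts.amt | depts.tag | stock.dept | stock.tag | stock.amt
MIA | 80 | D | mkt | A | 80
LA | 8 | D | fin | C | 8
LA | 8 | D | ops | C | 8
LA | 20 | B | fin | D | 20
After GROUP BY (2 rows):
depts.city | sum_amt
MIA | 80
LA | 36

== RESULT ==
depts.city | sum_amt
MIA | 80
LA | 36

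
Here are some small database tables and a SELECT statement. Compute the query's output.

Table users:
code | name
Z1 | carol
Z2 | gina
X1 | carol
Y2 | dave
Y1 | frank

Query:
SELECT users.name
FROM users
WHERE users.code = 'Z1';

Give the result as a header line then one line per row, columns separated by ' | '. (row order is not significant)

After WHERE (1 rows):
users.code | users.name
Z1 | carol
After SELECT (1 rows):
users.name
carol

== RESULT ==
users.name
carol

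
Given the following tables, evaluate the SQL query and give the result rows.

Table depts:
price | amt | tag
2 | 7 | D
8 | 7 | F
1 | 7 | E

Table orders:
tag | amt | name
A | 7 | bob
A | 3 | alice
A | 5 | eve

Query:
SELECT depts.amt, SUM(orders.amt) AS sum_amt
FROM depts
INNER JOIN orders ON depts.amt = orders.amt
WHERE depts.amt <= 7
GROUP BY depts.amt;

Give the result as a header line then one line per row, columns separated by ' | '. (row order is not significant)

After JOIN orders (3 rows):
depts.price | depts.amt | depts.tag | orders.tag | orders.amt | orders.name
2 | 7 | D | A | 7 | bob
8 | 7 | F | A | 7 | bob
1 | 7 | E | A | 7 | bob
After WHERE (3 rows):
depts.price | depts.amt | depts.tag | orders.tag | orders.amt | orders.name
2 | 7 | D | A | 7 | bob
8 | 7 | F | A | 7 | bob
1 | 7 | E | A | 7 | bob
After GROUP BY (1 rows):
depts.amt | sum_amt
7 | 21

== RESULT ==
depts.amt | sum_amt
7 | 21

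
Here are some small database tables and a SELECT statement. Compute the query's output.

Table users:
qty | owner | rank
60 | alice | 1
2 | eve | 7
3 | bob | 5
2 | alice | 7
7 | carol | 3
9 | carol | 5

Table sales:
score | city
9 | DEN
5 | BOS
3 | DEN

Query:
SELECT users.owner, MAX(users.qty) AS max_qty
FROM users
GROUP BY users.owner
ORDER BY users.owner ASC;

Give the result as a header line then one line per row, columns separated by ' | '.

== RESULT ==
users.owner | max_qty
alice | 60
bob | 3
carol | 9
eve | 2

Derivation:
After GROUP BY (4 rows):
users.owner | max_qty
alice | 60
eve | 2
bob | 3
carol | 9
After ORDER BY (4 rows):
users.owner | max_qty
alice | 60
bob | 3
carol | 9
eve | 2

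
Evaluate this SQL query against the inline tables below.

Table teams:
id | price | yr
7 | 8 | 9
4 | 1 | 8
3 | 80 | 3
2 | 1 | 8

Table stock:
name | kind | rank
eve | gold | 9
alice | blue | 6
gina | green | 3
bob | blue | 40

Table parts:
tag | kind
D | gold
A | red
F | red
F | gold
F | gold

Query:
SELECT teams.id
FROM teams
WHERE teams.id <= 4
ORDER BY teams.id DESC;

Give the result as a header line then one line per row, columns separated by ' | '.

After WHERE (3 rows):
teams.id | teams.price | teams.yr
4 | 1 | 8
3 | 80 | 3
2 | 1 | 8
After SELECT (3 rows):
teams.id
4
3
2
After ORDER BY (3 rows):
teams.id
4
3
2

== RESULT ==
teams.id
4
3
2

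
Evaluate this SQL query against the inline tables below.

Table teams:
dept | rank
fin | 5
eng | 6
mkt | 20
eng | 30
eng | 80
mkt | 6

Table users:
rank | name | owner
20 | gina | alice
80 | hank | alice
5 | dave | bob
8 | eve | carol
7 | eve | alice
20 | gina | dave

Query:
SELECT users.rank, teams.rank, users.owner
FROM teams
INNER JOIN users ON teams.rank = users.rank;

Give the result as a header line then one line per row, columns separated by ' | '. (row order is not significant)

After JOIN users (4 rows):
teams.dept | teams.rank | users.rank | users.name | users.owner
fin | 5 | 5 | dave | bob
mkt | 20 | 20 | gina | alice
mkt | 20 | 20 | gina | dave
eng | 80 | 80 | hank | alice
After SELECT (4 rows):
users.rank | teams.rank | users.owner
5 | 5 | bob
20 | 20 | alice
20 | 20 | dave
80 | 80 | alice

== RESULT ==
users.rank | teams.rank | users.owner
5 | 5 | bob
20 | 20 | alice
20 | 20 | dave
80 | 80 | alice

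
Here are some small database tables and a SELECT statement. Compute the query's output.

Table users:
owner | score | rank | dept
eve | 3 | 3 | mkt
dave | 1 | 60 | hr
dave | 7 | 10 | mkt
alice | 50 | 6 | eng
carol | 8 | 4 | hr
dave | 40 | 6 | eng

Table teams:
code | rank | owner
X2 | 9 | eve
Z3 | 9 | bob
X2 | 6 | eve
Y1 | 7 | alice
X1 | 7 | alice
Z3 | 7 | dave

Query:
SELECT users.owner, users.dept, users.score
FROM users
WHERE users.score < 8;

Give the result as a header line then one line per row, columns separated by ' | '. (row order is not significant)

After WHERE (3 rows):
users.owner | users.score | users.rank | users.dept
eve | 3 | 3 | mkt
dave | 1 | 60 | hr
dave | 7 | 10 | mkt
After SELECT (3 rows):
users.owner | users.dept | users.score
eve | mkt | 3
dave | hr | 1
dave | mkt | 7

== RESULT ==
users.owner | users.dept | users.score
eve | mkt | 3
dave | hr | 1
dave | mkt | 7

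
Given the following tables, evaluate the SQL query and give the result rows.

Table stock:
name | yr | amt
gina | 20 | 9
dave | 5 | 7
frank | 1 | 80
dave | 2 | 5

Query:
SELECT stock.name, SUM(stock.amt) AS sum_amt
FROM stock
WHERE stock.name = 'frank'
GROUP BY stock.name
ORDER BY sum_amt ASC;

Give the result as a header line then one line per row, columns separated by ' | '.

== RESULT ==
stock.name | sum_amt
frank | 80

Derivation:
After WHERE (1 rows):
stock.name | stock.yr | stock.amt
frank | 1 | 80
After GROUP BY (1 rows):
stock.name | sum_amt
frank | 80
After ORDER BY (1 rows):
stock.name | sum_amt
frank | 80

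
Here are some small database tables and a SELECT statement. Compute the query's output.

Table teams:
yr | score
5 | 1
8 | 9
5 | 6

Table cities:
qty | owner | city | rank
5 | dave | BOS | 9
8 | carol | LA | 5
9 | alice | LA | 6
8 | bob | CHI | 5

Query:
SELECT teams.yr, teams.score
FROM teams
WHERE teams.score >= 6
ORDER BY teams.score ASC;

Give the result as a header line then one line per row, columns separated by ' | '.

== RESULT ==
teams.yr | teams.score
5 | 6
8 | 9

Derivation:
After WHERE (2 rows):
teams.yr | teams.score
8 | 9
5 | 6
After SELECT (2 rows):
teams.yr | teams.score
8 | 9
5 | 6
After ORDER BY (2 rows):
teams.yr | teams.score
5 | 6
8 | 9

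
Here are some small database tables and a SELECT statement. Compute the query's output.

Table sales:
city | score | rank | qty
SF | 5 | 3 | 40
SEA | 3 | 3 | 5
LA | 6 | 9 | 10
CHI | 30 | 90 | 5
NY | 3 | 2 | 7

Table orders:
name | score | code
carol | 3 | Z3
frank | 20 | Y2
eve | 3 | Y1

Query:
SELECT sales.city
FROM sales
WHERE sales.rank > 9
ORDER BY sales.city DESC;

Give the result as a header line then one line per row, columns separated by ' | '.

After WHERE (1 rows):
sales.city | sales.score | sales.rank | sales.qty
CHI | 30 | 90 | 5
After SELECT (1 rows):
sales.city
CHI
After ORDER BY (1 rows):
sales.city
CHI

== RESULT ==
sales.city
CHI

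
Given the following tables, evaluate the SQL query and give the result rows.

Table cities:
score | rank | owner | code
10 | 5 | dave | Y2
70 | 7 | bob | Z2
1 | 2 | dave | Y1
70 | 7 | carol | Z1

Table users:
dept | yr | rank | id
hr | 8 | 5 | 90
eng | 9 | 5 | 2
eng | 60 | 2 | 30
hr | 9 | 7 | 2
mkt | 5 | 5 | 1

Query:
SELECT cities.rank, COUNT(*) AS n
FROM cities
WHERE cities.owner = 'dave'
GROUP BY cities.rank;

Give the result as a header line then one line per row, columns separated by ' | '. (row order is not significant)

After WHERE (2 rows):
cities.score | cities.rank | cities.owner | cities.code
10 | 5 | dave | Y2
1 | 2 | dave | Y1
After GROUP BY (2 rows):
cities.rank | n
5 | 1
2 | 1

== RESULT ==
cities.rank | n
5 | 1
2 | 1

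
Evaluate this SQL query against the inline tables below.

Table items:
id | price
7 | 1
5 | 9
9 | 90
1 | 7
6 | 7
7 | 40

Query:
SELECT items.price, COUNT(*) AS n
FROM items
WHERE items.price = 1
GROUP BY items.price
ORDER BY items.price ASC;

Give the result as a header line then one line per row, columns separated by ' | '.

== RESULT ==
items.price | n
1 | 1

Derivation:
After WHERE (1 rows):
items.id | items.price
7 | 1
After GROUP BY (1 rows):
items.price | n
1 | 1
After ORDER BY (1 rows):
items.price | n
1 | 1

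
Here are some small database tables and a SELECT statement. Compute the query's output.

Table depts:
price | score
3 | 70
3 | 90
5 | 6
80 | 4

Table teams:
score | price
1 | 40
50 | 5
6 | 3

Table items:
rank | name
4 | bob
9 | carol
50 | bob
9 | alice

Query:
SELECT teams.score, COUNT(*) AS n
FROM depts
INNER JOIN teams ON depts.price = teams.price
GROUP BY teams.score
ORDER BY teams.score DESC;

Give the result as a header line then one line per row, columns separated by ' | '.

After JOIN teams (3 rows):
depts.price | depts.score | teams.score | teams.price
3 | 70 | 6 | 3
3 | 90 | 6 | 3
5 | 6 | 50 | 5
After GROUP BY (2 rows):
teams.score | n
6 | 2
50 | 1
After ORDER BY (2 rows):
teams.score | n
50 | 1
6 | 2

== RESULT ==
teams.score | n
50 | 1
6 | 2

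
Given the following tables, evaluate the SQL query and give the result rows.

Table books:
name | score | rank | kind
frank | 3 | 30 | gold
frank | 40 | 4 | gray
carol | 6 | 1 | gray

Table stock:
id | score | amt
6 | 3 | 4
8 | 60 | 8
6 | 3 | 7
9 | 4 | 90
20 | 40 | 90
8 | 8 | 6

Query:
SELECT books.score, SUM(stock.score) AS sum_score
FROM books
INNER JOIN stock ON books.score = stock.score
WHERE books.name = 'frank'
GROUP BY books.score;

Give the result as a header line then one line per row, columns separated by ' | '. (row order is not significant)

After JOIN stock (3 rows):
books.name | books.score | books.rank | books.kind | stock.id | stock.score | stock.amt
frank | 3 | 30 | gold | 6 | 3 | 4
frank | 3 | 30 | gold | 6 | 3 | 7
frank | 40 | 4 | gray | 20 | 40 | 90
After WHERE (3 rows):
books.name | books.score | books.rank | books.kind | stock.id | stock.score | stock.amt
frank | 3 | 30 | gold | 6 | 3 | 4
frank | 3 | 30 | gold | 6 | 3 | 7
frank | 40 | 4 | gray | 20 | 40 | 90
After GROUP BY (2 rows):
books.score | sum_score
3 | 6
40 | 40

== RESULT ==
books.score | sum_score
3 | 6
40 | 40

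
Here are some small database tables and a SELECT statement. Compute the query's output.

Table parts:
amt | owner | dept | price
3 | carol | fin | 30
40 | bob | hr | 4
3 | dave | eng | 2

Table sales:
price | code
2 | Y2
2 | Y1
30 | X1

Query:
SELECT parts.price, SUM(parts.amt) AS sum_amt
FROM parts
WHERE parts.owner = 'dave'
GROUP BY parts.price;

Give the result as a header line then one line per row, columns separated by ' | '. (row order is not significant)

== RESULT ==
parts.price | sum_amt
2 | 3

Derivation:
After WHERE (1 rows):
parts.amt | parts.owner | parts.dept | parts.price
3 | dave | eng | 2
After GROUP BY (1 rows):
parts.price | sum_amt
2 | 3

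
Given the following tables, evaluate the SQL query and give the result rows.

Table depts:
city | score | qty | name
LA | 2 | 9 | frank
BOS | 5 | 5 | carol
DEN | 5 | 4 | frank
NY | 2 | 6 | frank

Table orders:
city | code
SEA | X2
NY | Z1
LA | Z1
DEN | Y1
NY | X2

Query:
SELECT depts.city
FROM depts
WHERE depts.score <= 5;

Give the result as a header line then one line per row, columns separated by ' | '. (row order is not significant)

After WHERE (4 rows):
depts.city | depts.score | depts.qty | depts.name
LA | 2 | 9 | frank
BOS | 5 | 5 | carol
DEN | 5 | 4 | frank
NY | 2 | 6 | frank
After SELECT (4 rows):
depts.city
LA
BOS
DEN
NY

== RESULT ==
depts.city
LA
BOS
DEN
NY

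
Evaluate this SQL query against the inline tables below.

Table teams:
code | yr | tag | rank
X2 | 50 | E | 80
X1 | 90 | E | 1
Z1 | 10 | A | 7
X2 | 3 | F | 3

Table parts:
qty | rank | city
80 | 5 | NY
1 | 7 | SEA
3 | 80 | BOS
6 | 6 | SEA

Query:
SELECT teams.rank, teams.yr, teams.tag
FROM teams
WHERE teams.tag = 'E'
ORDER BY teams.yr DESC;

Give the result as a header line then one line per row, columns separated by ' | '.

== RESULT ==
teams.rank | teams.yr | teams.tag
1 | 90 | E
80 | 50 | E

Derivation:
After WHERE (2 rows):
teams.code | teams.yr | teams.tag | teams.rank
X2 | 50 | E | 80
X1 | 90 | E | 1
After SELECT (2 rows):
teams.rank | teams.yr | teams.tag
80 | 50 | E
1 | 90 | E
After ORDER BY (2 rows):
teams.rank | teams.yr | teams.tag
1 | 90 | E
80 | 50 | E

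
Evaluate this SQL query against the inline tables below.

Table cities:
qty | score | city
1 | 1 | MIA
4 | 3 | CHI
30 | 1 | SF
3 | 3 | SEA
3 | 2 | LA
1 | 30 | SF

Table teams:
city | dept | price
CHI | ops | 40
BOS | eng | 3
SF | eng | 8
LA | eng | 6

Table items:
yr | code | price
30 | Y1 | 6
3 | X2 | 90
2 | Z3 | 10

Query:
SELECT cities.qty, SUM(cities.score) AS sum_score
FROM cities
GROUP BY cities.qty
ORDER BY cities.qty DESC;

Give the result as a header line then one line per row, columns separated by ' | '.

After GROUP BY (4 rows):
cities.qty | sum_score
1 | 31
4 | 3
30 | 1
3 | 5
After ORDER BY (4 rows):
cities.qty | sum_score
30 | 1
4 | 3
3 | 5
1 | 31

== RESULT ==
cities.qty | sum_score
30 | 1
4 | 3
3 | 5
1 | 31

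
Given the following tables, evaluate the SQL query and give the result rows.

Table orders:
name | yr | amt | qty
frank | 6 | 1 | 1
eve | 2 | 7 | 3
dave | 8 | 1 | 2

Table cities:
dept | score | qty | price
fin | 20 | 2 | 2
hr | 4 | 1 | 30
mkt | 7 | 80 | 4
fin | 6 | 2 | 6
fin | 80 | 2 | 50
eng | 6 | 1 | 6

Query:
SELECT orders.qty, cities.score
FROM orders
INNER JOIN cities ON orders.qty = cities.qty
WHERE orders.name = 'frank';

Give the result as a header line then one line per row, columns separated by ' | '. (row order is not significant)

== RESULT ==
orders.qty | cities.score
1 | 4
1 | 6

Derivation:
After JOIN cities (5 rows):
orders.name | orders.yr | orders.amt | orders.qty | cities.dept | cities.score | cities.qty | cities.price
frank | 6 | 1 | 1 | hr | 4 | 1 | 30
frank | 6 | 1 | 1 | eng | 6 | 1 | 6
dave | 8 | 1 | 2 | fin | 20 | 2 | 2
dave | 8 | 1 | 2 | fin | 6 | 2 | 6
dave | 8 | 1 | 2 | fin | 80 | 2 | 50
After WHERE (2 rows):
orders.name | orders.yr | orders.amt | orders.qty | cities.dept | cities.score | cities.qty | cities.price
frank | 6 | 1 | 1 | hr | 4 | 1 | 30
frank | 6 | 1 | 1 | eng | 6 | 1 | 6
After SELECT (2 rows):
orders.qty | cities.score
1 | 4
1 | 6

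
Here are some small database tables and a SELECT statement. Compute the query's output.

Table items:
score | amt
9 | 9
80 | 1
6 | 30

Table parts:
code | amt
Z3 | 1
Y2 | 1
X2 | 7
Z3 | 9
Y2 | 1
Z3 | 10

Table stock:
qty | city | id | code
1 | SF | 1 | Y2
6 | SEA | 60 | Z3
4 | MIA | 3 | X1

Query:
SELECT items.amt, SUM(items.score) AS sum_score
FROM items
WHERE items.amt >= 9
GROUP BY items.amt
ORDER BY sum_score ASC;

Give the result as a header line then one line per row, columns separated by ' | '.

After WHERE (2 rows):
items.score | items.amt
9 | 9
6 | 30
After GROUP BY (2 rows):
items.amt | sum_score
9 | 9
30 | 6
After ORDER BY (2 rows):
items.amt | sum_score
30 | 6
9 | 9

== RESULT ==
items.amt | sum_score
30 | 6
9 | 9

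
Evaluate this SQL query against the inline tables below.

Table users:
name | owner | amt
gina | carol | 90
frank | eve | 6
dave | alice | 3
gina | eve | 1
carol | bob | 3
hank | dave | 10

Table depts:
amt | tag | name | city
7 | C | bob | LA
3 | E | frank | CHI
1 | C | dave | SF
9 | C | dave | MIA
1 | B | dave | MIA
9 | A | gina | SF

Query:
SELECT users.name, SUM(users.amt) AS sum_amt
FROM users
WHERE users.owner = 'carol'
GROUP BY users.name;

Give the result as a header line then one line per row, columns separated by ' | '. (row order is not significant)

After WHERE (1 rows):
users.name | users.owner | users.amt
gina | carol | 90
After GROUP BY (1 rows):
users.name | sum_amt
gina | 90

== RESULT ==
users.name | sum_amt
gina | 90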